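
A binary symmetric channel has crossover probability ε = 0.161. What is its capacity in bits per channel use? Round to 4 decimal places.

Binary symmetric channel: C = 1 − h₂(ε) where h₂ is the binary entropy function.
h₂(0.161) = −0.161·log₂0.161 − 0.839·log₂0.839 = 0.6367.
C = 1 − 0.6367 = 0.3633 bits per channel use.

0.3633 bits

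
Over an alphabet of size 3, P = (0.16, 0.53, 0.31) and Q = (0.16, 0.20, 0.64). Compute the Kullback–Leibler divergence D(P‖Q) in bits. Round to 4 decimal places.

0.4210 bits

D(P‖Q) = Σ p·log₂(p/q).
  0.16·log₂(0.16/0.16) = 0.00000
  0.53·log₂(0.53/0.20) = 0.74518
  0.31·log₂(0.31/0.64) = -0.32420
D(P‖Q) = 0.4210 bits.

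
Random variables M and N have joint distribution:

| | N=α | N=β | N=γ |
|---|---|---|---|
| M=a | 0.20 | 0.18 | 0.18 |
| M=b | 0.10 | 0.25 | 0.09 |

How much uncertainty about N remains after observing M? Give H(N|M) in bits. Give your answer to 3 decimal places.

1.510 bits

Marginals: p(M) = (0.5600, 0.4400), p(N) = (0.3000, 0.4300, 0.2700).
H(N|M) = Σ p(M) · H(N|M=·).
  M=a: p=0.5600, H(N|M=a) = 1.5831
  M=b: p=0.4400, H(N|M=b) = 1.4175
Weighted sum = 1.510 bits.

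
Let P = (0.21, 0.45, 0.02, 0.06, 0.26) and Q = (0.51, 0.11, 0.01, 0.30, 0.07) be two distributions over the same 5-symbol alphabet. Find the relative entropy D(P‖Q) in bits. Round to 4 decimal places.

D(P‖Q) = Σ p·log₂(p/q).
  0.21·log₂(0.21/0.51) = -0.26882
  0.45·log₂(0.45/0.11) = 0.91459
  0.02·log₂(0.02/0.01) = 0.02000
  0.06·log₂(0.06/0.30) = -0.13932
  0.26·log₂(0.26/0.07) = 0.49220
D(P‖Q) = 1.0187 bits.

1.0187 bits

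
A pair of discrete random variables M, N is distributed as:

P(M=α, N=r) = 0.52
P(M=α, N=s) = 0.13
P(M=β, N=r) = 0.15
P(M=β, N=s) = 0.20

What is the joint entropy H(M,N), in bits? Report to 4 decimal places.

1.7482 bits

H(M,N) = −Σ p(x,y)·log₂ p(x,y) over all 4 cells.
  cell (α,r): −0.52·log₂0.52 = 0.49058
  cell (α,s): −0.13·log₂0.13 = 0.38264
  cell (β,r): −0.15·log₂0.15 = 0.41054
  cell (β,s): −0.20·log₂0.20 = 0.46439
Sum = 1.7482 bits.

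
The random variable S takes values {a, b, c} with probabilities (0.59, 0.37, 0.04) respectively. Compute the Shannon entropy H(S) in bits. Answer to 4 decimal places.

H(S) = −Σ p·log₂ p.
  −(0.59)·log₂(0.59) = 0.44912
  −(0.37)·log₂(0.37) = 0.53073
  −(0.04)·log₂(0.04) = 0.18575
Sum: 0.44912 + 0.53073 + 0.18575 = 1.1656 bits.

1.1656 bits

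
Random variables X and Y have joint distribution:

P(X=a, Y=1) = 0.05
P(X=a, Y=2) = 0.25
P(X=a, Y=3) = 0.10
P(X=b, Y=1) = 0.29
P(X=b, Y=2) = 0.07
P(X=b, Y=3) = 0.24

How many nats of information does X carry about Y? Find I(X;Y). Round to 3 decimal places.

0.157 nats

Marginals: p(X) = (0.4000, 0.6000), p(Y) = (0.3400, 0.3200, 0.3400).
I(X;Y) = H(X) + H(Y) − H(X,Y).
H(X) = 0.6730, H(Y) = 1.0982, H(X,Y) = 1.6143.
I(X;Y) = 0.6730 + 1.0982 − 1.6143 = 0.157 nats.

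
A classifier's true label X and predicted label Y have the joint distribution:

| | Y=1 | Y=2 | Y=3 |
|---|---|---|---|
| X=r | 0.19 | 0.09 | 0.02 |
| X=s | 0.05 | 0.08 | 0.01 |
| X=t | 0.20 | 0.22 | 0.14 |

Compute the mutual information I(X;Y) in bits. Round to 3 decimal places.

Marginals: p(X) = (0.3000, 0.1400, 0.5600), p(Y) = (0.4400, 0.3900, 0.1700).
I(X;Y) = Σ p(x,y)·log₂[p(x,y)/(p(x)p(y))].
  (r,1): 0.19·log₂(1.4394) = 0.0998
  (r,2): 0.09·log₂(0.7692) = -0.0341
  (r,3): 0.02·log₂(0.3922) = -0.0270
  (s,1): 0.05·log₂(0.8117) = -0.0151
  (s,2): 0.08·log₂(1.4652) = 0.0441
  (s,3): 0.01·log₂(0.4202) = -0.0125
  (t,1): 0.20·log₂(0.8117) = -0.0602
  (t,2): 0.22·log₂(1.0073) = 0.0023
  (t,3): 0.14·log₂(1.4706) = 0.0779
Sum = 0.075 bits.

0.075 bits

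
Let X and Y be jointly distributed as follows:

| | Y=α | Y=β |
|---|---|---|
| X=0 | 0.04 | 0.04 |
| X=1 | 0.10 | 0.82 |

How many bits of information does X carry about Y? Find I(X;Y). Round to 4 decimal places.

0.0479 bits

Marginals: p(X) = (0.0800, 0.9200), p(Y) = (0.1400, 0.8600).
I(X;Y) = Σ p(x,y)·log₂[p(x,y)/(p(x)p(y))].
  (0,α): 0.04·log₂(3.5714) = 0.07346
  (0,β): 0.04·log₂(0.5814) = -0.03130
  (1,α): 0.10·log₂(0.7764) = -0.03651
  (1,β): 0.82·log₂(1.0364) = 0.04230
Sum = 0.0479 bits.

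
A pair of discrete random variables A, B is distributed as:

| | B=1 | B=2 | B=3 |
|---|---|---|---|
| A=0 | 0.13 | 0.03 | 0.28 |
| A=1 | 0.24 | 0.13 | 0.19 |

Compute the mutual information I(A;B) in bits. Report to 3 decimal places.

Marginals: p(A) = (0.4400, 0.5600), p(B) = (0.3700, 0.1600, 0.4700).
I(A;B) = H(A) + H(B) − H(A,B).
H(A) = 0.9896, H(B) = 1.4657, H(A,B) = 2.3806.
I(A;B) = 0.9896 + 1.4657 − 2.3806 = 0.075 bits.

0.075 bits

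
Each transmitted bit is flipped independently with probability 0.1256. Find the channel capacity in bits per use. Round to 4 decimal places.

Binary symmetric channel: C = 1 − h₂(ε) where h₂ is the binary entropy function.
h₂(0.1256) = −0.1256·log₂0.1256 − 0.8744·log₂0.8744 = 0.5452.
C = 1 − 0.5452 = 0.4548 bits per channel use.

0.4548 bits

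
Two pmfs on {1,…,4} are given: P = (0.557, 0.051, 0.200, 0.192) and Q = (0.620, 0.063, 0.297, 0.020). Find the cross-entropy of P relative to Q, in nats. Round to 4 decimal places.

H(P,Q) = −Σ p·ln q.
  −0.557·ln(0.620) = 0.26627
  −0.051·ln(0.063) = 0.14100
  −0.200·ln(0.297) = 0.24280
  −0.192·ln(0.020) = 0.75111
H(P,Q) = 1.4012 nats.

1.4012 nats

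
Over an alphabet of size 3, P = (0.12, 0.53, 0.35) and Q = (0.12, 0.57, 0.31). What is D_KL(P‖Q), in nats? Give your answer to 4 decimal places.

D(P‖Q) = Σ p·ln(p/q).
  0.12·ln(0.12/0.12) = 0.00000
  0.53·ln(0.53/0.57) = -0.03856
  0.35·ln(0.35/0.31) = 0.04248
D(P‖Q) = 0.0039 nats.

0.0039 nats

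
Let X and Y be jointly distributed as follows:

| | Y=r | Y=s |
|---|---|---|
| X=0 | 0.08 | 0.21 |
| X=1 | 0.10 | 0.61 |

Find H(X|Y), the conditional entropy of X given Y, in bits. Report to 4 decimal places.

0.8514 bits

Chain rule: H(X|Y) = H(X,Y) − H(Y).
Marginals: p(X) = (0.2900, 0.7100), p(Y) = (0.1800, 0.8200).
H(X,Y) = 1.5315 bits; H(Y) = 0.6801 bits.
H(X|Y) = 1.5315 − 0.6801 = 0.8514 bits.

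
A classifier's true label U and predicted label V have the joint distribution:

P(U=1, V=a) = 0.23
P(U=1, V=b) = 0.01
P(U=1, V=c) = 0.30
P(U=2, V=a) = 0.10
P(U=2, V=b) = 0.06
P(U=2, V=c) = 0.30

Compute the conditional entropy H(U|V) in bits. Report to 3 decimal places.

Marginals: p(U) = (0.5400, 0.4600), p(V) = (0.3300, 0.0700, 0.6000).
H(U|V) = Σ p(V) · H(U|V=·).
  V=a: p=0.3300, H(U|V=a) = 0.8850
  V=b: p=0.0700, H(U|V=b) = 0.5917
  V=c: p=0.6000, H(U|V=c) = 1.0000
Weighted sum = 0.933 bits.

0.933 bits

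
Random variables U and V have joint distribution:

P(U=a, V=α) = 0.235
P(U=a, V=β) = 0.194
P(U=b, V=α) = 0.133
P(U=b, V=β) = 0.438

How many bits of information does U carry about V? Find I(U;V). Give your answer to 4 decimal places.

Marginals: p(U) = (0.4290, 0.5710), p(V) = (0.3680, 0.6320).
I(U;V) = H(U) + H(V) − H(U,V).
H(U) = 0.9854, H(V) = 0.9491, H(U,V) = 1.8587.
I(U;V) = 0.9854 + 0.9491 − 1.8587 = 0.0758 bits.

0.0758 bits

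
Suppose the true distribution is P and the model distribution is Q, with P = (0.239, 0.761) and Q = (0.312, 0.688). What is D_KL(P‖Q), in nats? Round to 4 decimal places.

0.0130 nats

D(P‖Q) = Σ p·ln(p/q).
  0.239·ln(0.239/0.312) = -0.06370
  0.761·ln(0.761/0.688) = 0.07674
D(P‖Q) = 0.0130 nats.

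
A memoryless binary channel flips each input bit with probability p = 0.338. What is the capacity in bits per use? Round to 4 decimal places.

0.0771 bits

Binary symmetric channel: C = 1 − h₂(ε) where h₂ is the binary entropy function.
h₂(0.338) = −0.338·log₂0.338 − 0.662·log₂0.662 = 0.9229.
C = 1 − 0.9229 = 0.0771 bits per channel use.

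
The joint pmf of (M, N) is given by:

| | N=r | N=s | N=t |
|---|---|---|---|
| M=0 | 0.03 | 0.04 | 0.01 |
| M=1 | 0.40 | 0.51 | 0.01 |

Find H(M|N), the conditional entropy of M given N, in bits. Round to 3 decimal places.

Marginals: p(M) = (0.0800, 0.9200), p(N) = (0.4300, 0.5500, 0.0200).
H(M|N) = Σ p(N) · H(M|N=·).
  N=r: p=0.4300, H(M|N=r) = 0.3651
  N=s: p=0.5500, H(M|N=s) = 0.3760
  N=t: p=0.0200, H(M|N=t) = 1.0000
Weighted sum = 0.384 bits.

0.384 bits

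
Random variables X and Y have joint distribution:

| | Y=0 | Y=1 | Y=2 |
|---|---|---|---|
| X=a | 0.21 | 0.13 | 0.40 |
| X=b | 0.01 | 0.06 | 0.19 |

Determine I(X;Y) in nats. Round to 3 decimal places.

Marginals: p(X) = (0.7400, 0.2600), p(Y) = (0.2200, 0.1900, 0.5900).
I(X;Y) = H(X) + H(Y) − H(X,Y).
H(X) = 0.5731, H(Y) = 0.9600, H(X,Y) = 1.4899.
I(X;Y) = 0.5731 + 0.9600 − 1.4899 = 0.043 nats.

0.043 nats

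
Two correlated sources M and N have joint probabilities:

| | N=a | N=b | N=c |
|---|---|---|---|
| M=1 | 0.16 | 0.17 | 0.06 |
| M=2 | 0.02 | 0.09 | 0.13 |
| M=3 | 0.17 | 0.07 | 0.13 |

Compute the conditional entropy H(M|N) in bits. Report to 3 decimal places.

1.411 bits

Marginals: p(M) = (0.3900, 0.2400, 0.3700), p(N) = (0.3500, 0.3300, 0.3200).
H(M|N) = Σ p(N) · H(M|N=·).
  N=a: p=0.3500, H(M|N=a) = 1.2582
  N=b: p=0.3300, H(M|N=b) = 1.4787
  N=c: p=0.3200, H(M|N=c) = 1.5087
Weighted sum = 1.411 bits.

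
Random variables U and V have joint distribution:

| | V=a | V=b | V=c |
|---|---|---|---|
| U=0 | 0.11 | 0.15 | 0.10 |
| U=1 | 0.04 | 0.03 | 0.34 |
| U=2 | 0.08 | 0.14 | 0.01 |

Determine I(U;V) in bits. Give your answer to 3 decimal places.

0.363 bits

Marginals: p(U) = (0.3600, 0.4100, 0.2300), p(V) = (0.2300, 0.3200, 0.4500).
I(U;V) = H(U) + H(V) − H(U,V).
H(U) = 1.5457, H(V) = 1.5321, H(U,V) = 2.7148.
I(U;V) = 1.5457 + 1.5321 − 2.7148 = 0.363 bits.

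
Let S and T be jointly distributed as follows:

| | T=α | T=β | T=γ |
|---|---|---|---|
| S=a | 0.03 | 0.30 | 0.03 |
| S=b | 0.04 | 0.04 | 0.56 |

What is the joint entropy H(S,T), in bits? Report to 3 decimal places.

1.665 bits

H(S,T) = −Σ p(x,y)·log₂ p(x,y) over all 6 cells.
  cell (a,α): −0.03·log₂0.03 = 0.1518
  cell (a,β): −0.30·log₂0.30 = 0.5211
  cell (a,γ): −0.03·log₂0.03 = 0.1518
  cell (b,α): −0.04·log₂0.04 = 0.1858
  cell (b,β): −0.04·log₂0.04 = 0.1858
  cell (b,γ): −0.56·log₂0.56 = 0.4684
Sum = 1.665 bits.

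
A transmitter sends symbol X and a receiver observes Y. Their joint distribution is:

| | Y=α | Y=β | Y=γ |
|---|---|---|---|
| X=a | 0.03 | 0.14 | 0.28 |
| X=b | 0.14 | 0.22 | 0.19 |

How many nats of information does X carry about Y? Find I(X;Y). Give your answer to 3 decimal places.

Marginals: p(X) = (0.4500, 0.5500), p(Y) = (0.1700, 0.3600, 0.4700).
I(X;Y) = Σ p(x,y)·ln[p(x,y)/(p(x)p(y))].
  (a,α): 0.03·ln(0.3922) = -0.0281
  (a,β): 0.14·ln(0.8642) = -0.0204
  (a,γ): 0.28·ln(1.3239) = 0.0786
  (b,α): 0.14·ln(1.4973) = 0.0565
  (b,β): 0.22·ln(1.1111) = 0.0232
  (b,γ): 0.19·ln(0.7350) = -0.0585
Sum = 0.051 nats.

0.051 nats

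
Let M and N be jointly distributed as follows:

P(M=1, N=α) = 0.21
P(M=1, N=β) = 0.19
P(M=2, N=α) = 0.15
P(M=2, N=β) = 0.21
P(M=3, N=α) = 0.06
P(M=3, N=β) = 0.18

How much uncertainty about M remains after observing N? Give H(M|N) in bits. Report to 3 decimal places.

Marginals: p(M) = (0.4000, 0.3600, 0.2400), p(N) = (0.4200, 0.5800).
H(M|N) = Σ p(N) · H(M|N=·).
  N=α: p=0.4200, H(M|N=α) = 1.4316
  N=β: p=0.5800, H(M|N=β) = 1.5820
Weighted sum = 1.519 bits.

1.519 bits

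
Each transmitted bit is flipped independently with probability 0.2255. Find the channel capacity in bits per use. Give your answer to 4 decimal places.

Binary symmetric channel: C = 1 − h₂(ε) where h₂ is the binary entropy function.
h₂(0.2255) = −0.2255·log₂0.2255 − 0.7745·log₂0.7745 = 0.7701.
C = 1 − 0.7701 = 0.2299 bits per channel use.

0.2299 bits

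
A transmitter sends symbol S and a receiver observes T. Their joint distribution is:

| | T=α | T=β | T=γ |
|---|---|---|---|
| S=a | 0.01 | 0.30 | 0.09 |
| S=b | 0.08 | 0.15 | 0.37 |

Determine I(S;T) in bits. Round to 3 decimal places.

Marginals: p(S) = (0.4000, 0.6000), p(T) = (0.0900, 0.4500, 0.4600).
I(S;T) = H(S) + H(T) − H(S,T).
H(S) = 0.9710, H(T) = 1.3464, H(S,T) = 2.1330.
I(S;T) = 0.9710 + 1.3464 − 2.1330 = 0.184 bits.

0.184 bits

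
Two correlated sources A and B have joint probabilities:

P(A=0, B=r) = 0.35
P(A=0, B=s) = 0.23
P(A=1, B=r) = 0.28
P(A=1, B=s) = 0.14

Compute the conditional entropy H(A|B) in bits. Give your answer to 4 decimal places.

Marginals: p(A) = (0.5800, 0.4200), p(B) = (0.6300, 0.3700).
H(A|B) = Σ p(B) · H(A|B=·).
  B=r: p=0.6300, H(A|B=r) = 0.9911
  B=s: p=0.3700, H(A|B=s) = 0.9569
Weighted sum = 0.9784 bits.

0.9784 bits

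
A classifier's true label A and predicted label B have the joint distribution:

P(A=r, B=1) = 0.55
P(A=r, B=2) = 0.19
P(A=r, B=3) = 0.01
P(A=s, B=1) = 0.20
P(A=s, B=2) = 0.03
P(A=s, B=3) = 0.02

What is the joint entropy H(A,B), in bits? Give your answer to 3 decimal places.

H(A,B) = −Σ p(x,y)·log₂ p(x,y) over all 6 cells.
  cell (r,1): −0.55·log₂0.55 = 0.4744
  cell (r,2): −0.19·log₂0.19 = 0.4552
  cell (r,3): −0.01·log₂0.01 = 0.0664
  cell (s,1): −0.20·log₂0.20 = 0.4644
  cell (s,2): −0.03·log₂0.03 = 0.1518
  cell (s,3): −0.02·log₂0.02 = 0.1129
Sum = 1.725 bits.

1.725 bits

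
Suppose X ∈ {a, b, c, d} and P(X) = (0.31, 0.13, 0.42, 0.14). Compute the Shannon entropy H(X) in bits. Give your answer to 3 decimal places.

1.829 bits

H(X) = −Σ p·log₂ p.
  −(0.31)·log₂(0.31) = 0.5238
  −(0.13)·log₂(0.13) = 0.3826
  −(0.42)·log₂(0.42) = 0.5256
  −(0.14)·log₂(0.14) = 0.3971
Sum: 0.5238 + 0.3826 + 0.5256 + 0.3971 = 1.829 bits.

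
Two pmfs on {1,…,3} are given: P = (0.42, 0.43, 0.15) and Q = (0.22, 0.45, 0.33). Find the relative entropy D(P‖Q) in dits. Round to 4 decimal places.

D(P‖Q) = Σ p·log₁₀(p/q).
  0.42·log₁₀(0.42/0.22) = 0.11795
  0.43·log₁₀(0.43/0.45) = -0.00849
  0.15·log₁₀(0.15/0.33) = -0.05136
D(P‖Q) = 0.0581 dits.

0.0581 dits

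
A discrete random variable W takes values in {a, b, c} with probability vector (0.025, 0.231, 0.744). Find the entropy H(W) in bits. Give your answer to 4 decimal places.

0.9388 bits

H(W) = −Σ p·log₂ p.
  −(0.025)·log₂(0.025) = 0.13305
  −(0.231)·log₂(0.231) = 0.48834
  −(0.744)·log₂(0.744) = 0.31741
Sum: 0.13305 + 0.48834 + 0.31741 = 0.9388 bits.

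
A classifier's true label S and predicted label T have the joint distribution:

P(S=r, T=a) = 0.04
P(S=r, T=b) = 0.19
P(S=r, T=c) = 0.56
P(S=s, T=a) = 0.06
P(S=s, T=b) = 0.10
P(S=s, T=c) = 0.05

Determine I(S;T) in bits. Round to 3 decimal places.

0.125 bits

Marginals: p(S) = (0.7900, 0.2100), p(T) = (0.1000, 0.2900, 0.6100).
I(S;T) = Σ p(x,y)·log₂[p(x,y)/(p(x)p(y))].
  (r,a): 0.04·log₂(0.5063) = -0.0393
  (r,b): 0.19·log₂(0.8293) = -0.0513
  (r,c): 0.56·log₂(1.1621) = 0.1213
  (s,a): 0.06·log₂(2.8571) = 0.0909
  (s,b): 0.10·log₂(1.6420) = 0.0715
  (s,c): 0.05·log₂(0.3903) = -0.0679
Sum = 0.125 bits.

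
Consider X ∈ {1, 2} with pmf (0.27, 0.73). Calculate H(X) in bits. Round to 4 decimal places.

H(X) = −Σ p·log₂ p.
  −(0.27)·log₂(0.27) = 0.51002
  −(0.73)·log₂(0.73) = 0.33144
Sum: 0.51002 + 0.33144 = 0.8415 bits.

0.8415 bits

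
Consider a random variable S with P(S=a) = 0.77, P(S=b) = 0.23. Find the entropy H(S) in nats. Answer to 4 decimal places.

0.5393 nats

H(S) = −Σ p·ln p.
  −(0.77)·ln(0.77) = 0.20125
  −(0.23)·ln(0.23) = 0.33803
Sum: 0.20125 + 0.33803 = 0.5393 nats.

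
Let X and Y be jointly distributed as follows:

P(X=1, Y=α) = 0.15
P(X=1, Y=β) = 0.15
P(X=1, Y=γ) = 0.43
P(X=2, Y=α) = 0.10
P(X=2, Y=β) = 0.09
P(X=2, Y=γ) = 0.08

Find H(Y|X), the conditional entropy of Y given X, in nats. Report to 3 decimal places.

Marginals: p(X) = (0.7300, 0.2700), p(Y) = (0.2500, 0.2400, 0.5100).
H(Y|X) = Σ p(X) · H(Y|X=·).
  X=1: p=0.7300, H(Y|X=1) = 0.9621
  X=2: p=0.2700, H(Y|X=2) = 1.0945
Weighted sum = 0.998 nats.

0.998 nats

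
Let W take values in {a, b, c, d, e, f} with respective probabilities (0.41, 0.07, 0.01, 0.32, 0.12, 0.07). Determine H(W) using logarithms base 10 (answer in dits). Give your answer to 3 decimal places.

0.609 dits

H(W) = −Σ p·log₁₀ p.
  −(0.41)·log₁₀(0.41) = 0.1588
  −(0.07)·log₁₀(0.07) = 0.0808
  −(0.01)·log₁₀(0.01) = 0.0200
  −(0.32)·log₁₀(0.32) = 0.1584
  −(0.12)·log₁₀(0.12) = 0.1105
  −(0.07)·log₁₀(0.07) = 0.0808
Sum: 0.1588 + 0.0808 + 0.0200 + 0.1584 + 0.1105 + 0.0808 = 0.609 dits.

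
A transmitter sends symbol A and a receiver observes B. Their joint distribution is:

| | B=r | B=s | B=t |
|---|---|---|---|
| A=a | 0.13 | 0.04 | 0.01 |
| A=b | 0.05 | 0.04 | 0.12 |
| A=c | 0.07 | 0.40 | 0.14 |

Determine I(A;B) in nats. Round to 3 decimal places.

0.189 nats

Marginals: p(A) = (0.1800, 0.2100, 0.6100), p(B) = (0.2500, 0.4800, 0.2700).
I(A;B) = H(A) + H(B) − H(A,B).
H(A) = 0.9379, H(B) = 1.0524, H(A,B) = 1.8009.
I(A;B) = 0.9379 + 1.0524 − 1.8009 = 0.189 nats.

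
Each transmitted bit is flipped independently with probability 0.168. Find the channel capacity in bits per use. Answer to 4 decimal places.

Binary symmetric channel: C = 1 − h₂(ε) where h₂ is the binary entropy function.
h₂(0.168) = −0.168·log₂0.168 − 0.832·log₂0.832 = 0.6531.
C = 1 − 0.6531 = 0.3469 bits per channel use.

0.3469 bits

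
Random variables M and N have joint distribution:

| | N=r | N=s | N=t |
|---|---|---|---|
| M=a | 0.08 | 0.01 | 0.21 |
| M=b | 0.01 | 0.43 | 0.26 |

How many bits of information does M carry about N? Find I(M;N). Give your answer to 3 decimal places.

Marginals: p(M) = (0.3000, 0.7000), p(N) = (0.0900, 0.4400, 0.4700).
I(M;N) = Σ p(x,y)·log₂[p(x,y)/(p(x)p(y))].
  (a,r): 0.08·log₂(2.9630) = 0.1254
  (a,s): 0.01·log₂(0.0758) = -0.0372
  (a,t): 0.21·log₂(1.4894) = 0.1207
  (b,r): 0.01·log₂(0.1587) = -0.0266
  (b,s): 0.43·log₂(1.3961) = 0.2070
  (b,t): 0.26·log₂(0.7903) = -0.0883
Sum = 0.301 bits.

0.301 bits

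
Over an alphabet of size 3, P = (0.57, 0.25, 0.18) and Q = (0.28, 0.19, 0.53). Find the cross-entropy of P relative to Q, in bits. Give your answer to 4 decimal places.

H(P,Q) = −Σ p·log₂ q.
  −0.57·log₂(0.28) = 1.04681
  −0.25·log₂(0.19) = 0.59898
  −0.18·log₂(0.53) = 0.16487
H(P,Q) = 1.8107 bits.

1.8107 bits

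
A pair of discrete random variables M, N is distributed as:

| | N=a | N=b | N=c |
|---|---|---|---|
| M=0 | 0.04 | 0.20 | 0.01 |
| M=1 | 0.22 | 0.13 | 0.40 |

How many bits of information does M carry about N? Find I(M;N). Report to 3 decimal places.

Marginals: p(M) = (0.2500, 0.7500), p(N) = (0.2600, 0.3300, 0.4100).
I(M;N) = H(M) + H(N) − H(M,N).
H(M) = 0.8113, H(N) = 1.5605, H(M,N) = 2.1086.
I(M;N) = 0.8113 + 1.5605 − 2.1086 = 0.263 bits.

0.263 bits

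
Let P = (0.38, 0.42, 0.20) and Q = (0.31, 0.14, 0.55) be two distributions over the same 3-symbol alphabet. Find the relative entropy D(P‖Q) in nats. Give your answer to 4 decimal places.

D(P‖Q) = Σ p·ln(p/q).
  0.38·ln(0.38/0.31) = 0.07737
  0.42·ln(0.42/0.14) = 0.46142
  0.20·ln(0.20/0.55) = -0.20232
D(P‖Q) = 0.3365 nats.

0.3365 nats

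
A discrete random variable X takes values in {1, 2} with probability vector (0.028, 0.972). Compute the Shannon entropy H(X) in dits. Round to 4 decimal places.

0.0555 dits

H(X) = −Σ p·log₁₀ p.
  −(0.028)·log₁₀(0.028) = 0.04348
  −(0.972)·log₁₀(0.972) = 0.01199
Sum: 0.04348 + 0.01199 = 0.0555 dits.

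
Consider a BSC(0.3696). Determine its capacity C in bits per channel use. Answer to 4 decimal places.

Binary symmetric channel: C = 1 − h₂(ε) where h₂ is the binary entropy function.
h₂(0.3696) = −0.3696·log₂0.3696 − 0.6304·log₂0.6304 = 0.9504.
C = 1 − 0.9504 = 0.0496 bits per channel use.

0.0496 bits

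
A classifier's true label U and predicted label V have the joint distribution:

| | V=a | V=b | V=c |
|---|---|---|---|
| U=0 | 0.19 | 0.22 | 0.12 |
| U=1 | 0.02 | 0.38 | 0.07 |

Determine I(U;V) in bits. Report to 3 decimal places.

0.153 bits

Marginals: p(U) = (0.5300, 0.4700), p(V) = (0.2100, 0.6000, 0.1900).
I(U;V) = H(U) + H(V) − H(U,V).
H(U) = 0.9974, H(V) = 1.3702, H(U,V) = 2.2148.
I(U;V) = 0.9974 + 1.3702 − 2.2148 = 0.153 bits.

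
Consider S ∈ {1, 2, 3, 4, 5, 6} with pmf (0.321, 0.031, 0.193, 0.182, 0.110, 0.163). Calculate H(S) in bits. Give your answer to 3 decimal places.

H(S) = −Σ p·log₂ p.
  −(0.321)·log₂(0.321) = 0.5262
  −(0.031)·log₂(0.031) = 0.1554
  −(0.193)·log₂(0.193) = 0.4581
  −(0.182)·log₂(0.182) = 0.4474
  −(0.110)·log₂(0.110) = 0.3503
  −(0.163)·log₂(0.163) = 0.4266
Sum: 0.5262 + 0.1554 + 0.4581 + 0.4474 + 0.3503 + 0.4266 = 2.364 bits.

2.364 bits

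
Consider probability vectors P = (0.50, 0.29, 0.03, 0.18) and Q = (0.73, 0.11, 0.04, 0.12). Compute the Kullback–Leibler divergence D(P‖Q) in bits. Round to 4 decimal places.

D(P‖Q) = Σ p·log₂(p/q).
  0.50·log₂(0.50/0.73) = -0.27298
  0.29·log₂(0.29/0.11) = 0.40558
  0.03·log₂(0.03/0.04) = -0.01245
  0.18·log₂(0.18/0.12) = 0.10529
D(P‖Q) = 0.2254 bits.

0.2254 bits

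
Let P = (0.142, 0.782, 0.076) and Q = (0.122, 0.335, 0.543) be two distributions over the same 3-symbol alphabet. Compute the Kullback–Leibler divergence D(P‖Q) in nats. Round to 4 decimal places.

0.5350 nats

D(P‖Q) = Σ p·ln(p/q).
  0.142·ln(0.142/0.122) = 0.02156
  0.782·ln(0.782/0.335) = 0.66292
  0.076·ln(0.076/0.543) = -0.14944
D(P‖Q) = 0.5350 nats.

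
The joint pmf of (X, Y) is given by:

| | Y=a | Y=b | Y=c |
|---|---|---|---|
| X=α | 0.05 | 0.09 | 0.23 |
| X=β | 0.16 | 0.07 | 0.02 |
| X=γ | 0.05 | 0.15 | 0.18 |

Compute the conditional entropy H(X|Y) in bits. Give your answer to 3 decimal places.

Chain rule: H(X|Y) = H(X,Y) − H(Y).
Marginals: p(X) = (0.3700, 0.2500, 0.3800), p(Y) = (0.2600, 0.3100, 0.4300).
H(X,Y) = 2.8928 bits; H(Y) = 1.5526 bits.
H(X|Y) = 2.8928 − 1.5526 = 1.340 bits.

1.340 bits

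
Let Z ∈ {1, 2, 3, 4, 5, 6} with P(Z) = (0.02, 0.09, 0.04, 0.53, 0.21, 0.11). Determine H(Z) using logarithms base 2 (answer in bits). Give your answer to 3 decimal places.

H(Z) = −Σ p·log₂ p.
  −(0.02)·log₂(0.02) = 0.1129
  −(0.09)·log₂(0.09) = 0.3127
  −(0.04)·log₂(0.04) = 0.1858
  −(0.53)·log₂(0.53) = 0.4854
  −(0.21)·log₂(0.21) = 0.4728
  −(0.11)·log₂(0.11) = 0.3503
Sum: 0.1129 + 0.3127 + 0.1858 + 0.4854 + 0.4728 + 0.3503 = 1.920 bits.

1.920 bits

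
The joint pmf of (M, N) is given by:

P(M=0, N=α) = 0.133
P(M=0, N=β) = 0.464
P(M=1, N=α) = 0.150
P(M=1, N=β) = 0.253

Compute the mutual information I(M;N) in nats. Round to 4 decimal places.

Marginals: p(M) = (0.5970, 0.4030), p(N) = (0.2830, 0.7170).
I(M;N) = Σ p(x,y)·ln[p(x,y)/(p(x)p(y))].
  (0,α): 0.133·ln(0.7872) = -0.03182
  (0,β): 0.464·ln(1.0840) = 0.03742
  (1,α): 0.150·ln(1.3152) = 0.04110
  (1,β): 0.253·ln(0.8756) = -0.03362
Sum = 0.0131 nats.

0.0131 nats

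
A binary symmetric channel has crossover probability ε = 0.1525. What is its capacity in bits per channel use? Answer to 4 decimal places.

Binary symmetric channel: C = 1 − h₂(ε) where h₂ is the binary entropy function.
h₂(0.1525) = −0.1525·log₂0.1525 − 0.8475·log₂0.8475 = 0.6161.
C = 1 − 0.6161 = 0.3839 bits per channel use.

0.3839 bits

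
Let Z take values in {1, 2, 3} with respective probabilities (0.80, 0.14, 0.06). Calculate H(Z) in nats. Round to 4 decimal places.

0.6226 nats

H(Z) = −Σ p·ln p.
  −(0.80)·ln(0.80) = 0.17851
  −(0.14)·ln(0.14) = 0.27526
  −(0.06)·ln(0.06) = 0.16880
Sum: 0.17851 + 0.27526 + 0.16880 = 0.6226 nats.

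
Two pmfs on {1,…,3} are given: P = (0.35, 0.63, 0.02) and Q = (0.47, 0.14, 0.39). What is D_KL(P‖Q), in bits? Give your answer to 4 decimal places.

D(P‖Q) = Σ p·log₂(p/q).
  0.35·log₂(0.35/0.47) = -0.14886
  0.63·log₂(0.63/0.14) = 1.36705
  0.02·log₂(0.02/0.39) = -0.08571
D(P‖Q) = 1.1325 bits.

1.1325 bits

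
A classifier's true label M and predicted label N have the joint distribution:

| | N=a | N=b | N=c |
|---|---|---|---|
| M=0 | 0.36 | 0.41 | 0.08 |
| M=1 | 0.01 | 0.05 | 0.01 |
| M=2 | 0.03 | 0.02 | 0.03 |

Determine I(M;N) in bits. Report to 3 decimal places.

Marginals: p(M) = (0.8500, 0.0700, 0.0800), p(N) = (0.4000, 0.4800, 0.1200).
I(M;N) = Σ p(x,y)·log₂[p(x,y)/(p(x)p(y))].
  (0,a): 0.36·log₂(1.0588) = 0.0297
  (0,b): 0.41·log₂(1.0049) = 0.0029
  (0,c): 0.08·log₂(0.7843) = -0.0280
  (1,a): 0.01·log₂(0.3571) = -0.0149
  (1,b): 0.05·log₂(1.4881) = 0.0287
  (1,c): 0.01·log₂(1.1905) = 0.0025
  (2,a): 0.03·log₂(0.9375) = -0.0028
  (2,b): 0.02·log₂(0.5208) = -0.0188
  (2,c): 0.03·log₂(3.1250) = 0.0493
Sum = 0.049 bits.

0.049 bits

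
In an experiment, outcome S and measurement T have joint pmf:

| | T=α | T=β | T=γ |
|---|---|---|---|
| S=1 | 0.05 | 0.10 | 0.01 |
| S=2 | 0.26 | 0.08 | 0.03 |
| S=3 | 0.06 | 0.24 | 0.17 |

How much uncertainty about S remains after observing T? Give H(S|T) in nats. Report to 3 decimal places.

Chain rule: H(S|T) = H(S,T) − H(T).
Marginals: p(S) = (0.1600, 0.3700, 0.4700), p(T) = (0.3700, 0.4200, 0.2100).
H(S,T) = 1.8961 nats; H(T) = 1.0600 nats.
H(S|T) = 1.8961 − 1.0600 = 0.836 nats.

0.836 nats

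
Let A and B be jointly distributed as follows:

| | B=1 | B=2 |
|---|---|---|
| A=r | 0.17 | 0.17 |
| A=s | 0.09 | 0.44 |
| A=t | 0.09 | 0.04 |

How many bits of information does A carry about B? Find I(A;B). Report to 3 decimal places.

Marginals: p(A) = (0.3400, 0.5300, 0.1300), p(B) = (0.3500, 0.6500).
I(A;B) = Σ p(x,y)·log₂[p(x,y)/(p(x)p(y))].
  (r,1): 0.17·log₂(1.4286) = 0.0875
  (r,2): 0.17·log₂(0.7692) = -0.0643
  (s,1): 0.09·log₂(0.4852) = -0.0939
  (s,2): 0.44·log₂(1.2772) = 0.1553
  (t,1): 0.09·log₂(1.9780) = 0.0886
  (t,2): 0.04·log₂(0.4734) = -0.0432
Sum = 0.130 bits.

0.130 bits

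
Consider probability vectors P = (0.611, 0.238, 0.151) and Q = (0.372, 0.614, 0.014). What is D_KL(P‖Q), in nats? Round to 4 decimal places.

D(P‖Q) = Σ p·ln(p/q).
  0.611·ln(0.611/0.372) = 0.30318
  0.238·ln(0.238/0.614) = -0.22556
  0.151·ln(0.151/0.014) = 0.35911
D(P‖Q) = 0.4367 nats.

0.4367 nats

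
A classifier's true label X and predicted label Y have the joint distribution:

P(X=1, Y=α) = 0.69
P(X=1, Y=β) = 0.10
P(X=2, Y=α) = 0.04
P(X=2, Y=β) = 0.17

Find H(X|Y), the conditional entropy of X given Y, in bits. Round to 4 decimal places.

Marginals: p(X) = (0.7900, 0.2100), p(Y) = (0.7300, 0.2700).
H(X|Y) = Σ p(Y) · H(X|Y=·).
  Y=α: p=0.7300, H(X|Y=α) = 0.3064
  Y=β: p=0.2700, H(X|Y=β) = 0.9510
Weighted sum = 0.4804 bits.

0.4804 bits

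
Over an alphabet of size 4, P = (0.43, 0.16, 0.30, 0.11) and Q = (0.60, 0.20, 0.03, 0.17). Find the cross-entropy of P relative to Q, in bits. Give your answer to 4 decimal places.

H(P,Q) = −Σ p·log₂ q.
  −0.43·log₂(0.60) = 0.31690
  −0.16·log₂(0.20) = 0.37151
  −0.30·log₂(0.03) = 1.51767
  −0.11·log₂(0.17) = 0.28120
H(P,Q) = 2.4873 bits.

2.4873 bits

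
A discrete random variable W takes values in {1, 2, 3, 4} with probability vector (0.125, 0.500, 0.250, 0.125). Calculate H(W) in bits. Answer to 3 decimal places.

1.750 bits

H(W) = −Σ p·log₂ p.
  −(0.125)·log₂(0.125) = 0.3750
  −(0.500)·log₂(0.500) = 0.5000
  −(0.250)·log₂(0.250) = 0.5000
  −(0.125)·log₂(0.125) = 0.3750
Sum: 0.3750 + 0.5000 + 0.5000 + 0.3750 = 1.750 bits.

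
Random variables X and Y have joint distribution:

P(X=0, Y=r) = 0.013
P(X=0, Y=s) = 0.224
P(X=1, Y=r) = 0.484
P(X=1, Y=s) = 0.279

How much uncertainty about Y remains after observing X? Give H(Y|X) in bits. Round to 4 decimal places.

Chain rule: H(Y|X) = H(X,Y) − H(X).
Marginals: p(X) = (0.2370, 0.7630), p(Y) = (0.4970, 0.5030).
H(X,Y) = 1.5855 bits; H(X) = 0.7900 bits.
H(Y|X) = 1.5855 − 0.7900 = 0.7955 bits.

0.7955 bits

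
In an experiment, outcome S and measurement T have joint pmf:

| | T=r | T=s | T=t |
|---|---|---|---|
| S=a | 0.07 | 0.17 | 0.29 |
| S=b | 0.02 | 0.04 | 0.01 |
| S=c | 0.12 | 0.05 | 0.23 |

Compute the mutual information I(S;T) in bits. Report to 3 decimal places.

0.089 bits

Marginals: p(S) = (0.5300, 0.0700, 0.4000), p(T) = (0.2100, 0.2600, 0.5300).
I(S;T) = Σ p(x,y)·log₂[p(x,y)/(p(x)p(y))].
  (a,r): 0.07·log₂(0.6289) = -0.0468
  (a,s): 0.17·log₂(1.2337) = 0.0515
  (a,t): 0.29·log₂(1.0324) = 0.0133
  (b,r): 0.02·log₂(1.3605) = 0.0089
  (b,s): 0.04·log₂(2.1978) = 0.0454
  (b,t): 0.01·log₂(0.2695) = -0.0189
  (c,r): 0.12·log₂(1.4286) = 0.0617
  (c,s): 0.05·log₂(0.4808) = -0.0528
  (c,t): 0.23·log₂(1.0849) = 0.0270
Sum = 0.089 bits.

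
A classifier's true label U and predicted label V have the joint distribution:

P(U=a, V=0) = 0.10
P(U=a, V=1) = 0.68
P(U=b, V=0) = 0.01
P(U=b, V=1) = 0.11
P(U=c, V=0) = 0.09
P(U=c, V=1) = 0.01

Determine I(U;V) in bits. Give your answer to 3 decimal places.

Marginals: p(U) = (0.7800, 0.1200, 0.1000), p(V) = (0.2000, 0.8000).
I(U;V) = H(U) + H(V) − H(U,V).
H(U) = 0.9789, H(V) = 0.7219, H(U,V) = 1.5064.
I(U;V) = 0.9789 + 0.7219 − 1.5064 = 0.194 bits.

0.194 bits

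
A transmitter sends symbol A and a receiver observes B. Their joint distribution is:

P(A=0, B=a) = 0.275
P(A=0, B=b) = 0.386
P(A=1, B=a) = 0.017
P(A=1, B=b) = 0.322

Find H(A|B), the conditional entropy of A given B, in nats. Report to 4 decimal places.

Marginals: p(A) = (0.6610, 0.3390), p(B) = (0.2920, 0.7080).
H(A|B) = Σ p(B) · H(A|B=·).
  B=a: p=0.2920, H(A|B=a) = 0.2220
  B=b: p=0.7080, H(A|B=b) = 0.6891
Weighted sum = 0.5527 nats.

0.5527 nats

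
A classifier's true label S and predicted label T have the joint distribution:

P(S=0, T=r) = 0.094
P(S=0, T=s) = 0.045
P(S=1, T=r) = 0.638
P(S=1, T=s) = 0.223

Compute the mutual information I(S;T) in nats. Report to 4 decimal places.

Marginals: p(S) = (0.1390, 0.8610), p(T) = (0.7320, 0.2680).
I(S;T) = H(S) + H(T) − H(S,T).
H(S) = 0.4031, H(T) = 0.5813, H(S,T) = 0.9832.
I(S;T) = 0.4031 + 0.5813 − 0.9832 = 0.0012 nats.

0.0012 nats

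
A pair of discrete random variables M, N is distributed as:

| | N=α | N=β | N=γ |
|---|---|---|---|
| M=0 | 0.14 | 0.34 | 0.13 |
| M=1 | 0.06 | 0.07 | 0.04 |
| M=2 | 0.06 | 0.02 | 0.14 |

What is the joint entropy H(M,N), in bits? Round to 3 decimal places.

2.760 bits

H(M,N) = −Σ p(x,y)·log₂ p(x,y) over all 9 cells.
  cell (0,α): −0.14·log₂0.14 = 0.3971
  cell (0,β): −0.34·log₂0.34 = 0.5292
  cell (0,γ): −0.13·log₂0.13 = 0.3826
  cell (1,α): −0.06·log₂0.06 = 0.2435
  cell (1,β): −0.07·log₂0.07 = 0.2686
  cell (1,γ): −0.04·log₂0.04 = 0.1858
  cell (2,α): −0.06·log₂0.06 = 0.2435
  cell (2,β): −0.02·log₂0.02 = 0.1129
  cell (2,γ): −0.14·log₂0.14 = 0.3971
Sum = 2.760 bits.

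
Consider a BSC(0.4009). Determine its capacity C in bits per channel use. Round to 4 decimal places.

Binary symmetric channel: C = 1 − h₂(ε) where h₂ is the binary entropy function.
h₂(0.4009) = −0.4009·log₂0.4009 − 0.5991·log₂0.5991 = 0.9715.
C = 1 − 0.9715 = 0.0285 bits per channel use.

0.0285 bits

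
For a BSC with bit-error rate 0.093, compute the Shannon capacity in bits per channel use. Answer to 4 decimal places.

0.5536 bits

Binary symmetric channel: C = 1 − h₂(ε) where h₂ is the binary entropy function.
h₂(0.093) = −0.093·log₂0.093 − 0.907·log₂0.907 = 0.4464.
C = 1 − 0.4464 = 0.5536 bits per channel use.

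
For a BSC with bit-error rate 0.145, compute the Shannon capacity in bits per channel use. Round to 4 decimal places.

0.4028 bits

Binary symmetric channel: C = 1 − h₂(ε) where h₂ is the binary entropy function.
h₂(0.145) = −0.145·log₂0.145 − 0.855·log₂0.855 = 0.5972.
C = 1 − 0.5972 = 0.4028 bits per channel use.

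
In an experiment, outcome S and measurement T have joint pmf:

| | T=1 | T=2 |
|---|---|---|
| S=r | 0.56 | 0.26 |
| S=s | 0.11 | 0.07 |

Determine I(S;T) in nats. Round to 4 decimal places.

0.0017 nats

Marginals: p(S) = (0.8200, 0.1800), p(T) = (0.6700, 0.3300).
I(S;T) = Σ p(x,y)·ln[p(x,y)/(p(x)p(y))].
  (r,1): 0.56·ln(1.0193) = 0.01070
  (r,2): 0.26·ln(0.9608) = -0.01039
  (s,1): 0.11·ln(0.9121) = -0.01012
  (s,2): 0.07·ln(1.1785) = 0.01149
Sum = 0.0017 nats.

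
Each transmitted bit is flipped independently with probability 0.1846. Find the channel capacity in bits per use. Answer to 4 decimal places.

Binary symmetric channel: C = 1 − h₂(ε) where h₂ is the binary entropy function.
h₂(0.1846) = −0.1846·log₂0.1846 − 0.8154·log₂0.8154 = 0.6900.
C = 1 − 0.6900 = 0.3100 bits per channel use.

0.3100 bits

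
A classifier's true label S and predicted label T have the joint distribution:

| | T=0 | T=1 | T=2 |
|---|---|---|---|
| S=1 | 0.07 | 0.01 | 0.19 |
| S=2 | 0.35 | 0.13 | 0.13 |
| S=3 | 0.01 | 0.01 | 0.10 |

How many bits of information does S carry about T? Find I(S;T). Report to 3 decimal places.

0.221 bits

Marginals: p(S) = (0.2700, 0.6100, 0.1200), p(T) = (0.4300, 0.1500, 0.4200).
I(S;T) = H(S) + H(T) − H(S,T).
H(S) = 1.3121, H(T) = 1.4598, H(S,T) = 2.5507.
I(S;T) = 1.3121 + 1.4598 − 2.5507 = 0.221 bits.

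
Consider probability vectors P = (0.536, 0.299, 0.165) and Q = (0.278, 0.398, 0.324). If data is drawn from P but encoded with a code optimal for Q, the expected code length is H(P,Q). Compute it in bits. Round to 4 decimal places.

1.6556 bits

H(P,Q) = −Σ p·log₂ q.
  −0.536·log₂(0.278) = 0.98991
  −0.299·log₂(0.398) = 0.39742
  −0.165·log₂(0.324) = 0.26828
H(P,Q) = 1.6556 bits.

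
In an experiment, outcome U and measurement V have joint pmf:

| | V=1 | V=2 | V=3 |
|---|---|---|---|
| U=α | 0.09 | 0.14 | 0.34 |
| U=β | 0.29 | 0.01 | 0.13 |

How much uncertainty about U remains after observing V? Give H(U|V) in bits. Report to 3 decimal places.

Chain rule: H(U|V) = H(U,V) − H(V).
Marginals: p(U) = (0.5700, 0.4300), p(V) = (0.3800, 0.1500, 0.4700).
H(U,V) = 2.2059 bits; H(V) = 1.4530 bits.
H(U|V) = 2.2059 − 1.4530 = 0.753 bits.

0.753 bits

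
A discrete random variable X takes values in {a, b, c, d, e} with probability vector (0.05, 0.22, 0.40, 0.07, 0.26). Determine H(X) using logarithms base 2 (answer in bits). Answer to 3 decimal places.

H(X) = −Σ p·log₂ p.
  −(0.05)·log₂(0.05) = 0.2161
  −(0.22)·log₂(0.22) = 0.4806
  −(0.40)·log₂(0.40) = 0.5288
  −(0.07)·log₂(0.07) = 0.2686
  −(0.26)·log₂(0.26) = 0.5053
Sum: 0.2161 + 0.4806 + 0.5288 + 0.2686 + 0.5053 = 1.999 bits.

1.999 bits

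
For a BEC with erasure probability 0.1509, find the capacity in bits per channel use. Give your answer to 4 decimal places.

0.8491 bits

Binary erasure channel: capacity C = 1 − ε.
C = 1 − 0.1509 = 0.8491 bits per channel use.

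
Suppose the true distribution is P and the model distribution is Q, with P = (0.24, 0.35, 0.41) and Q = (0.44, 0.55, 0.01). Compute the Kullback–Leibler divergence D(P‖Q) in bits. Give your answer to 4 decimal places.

1.7585 bits

D(P‖Q) = Σ p·log₂(p/q).
  0.24·log₂(0.24/0.44) = -0.20987
  0.35·log₂(0.35/0.55) = -0.22823
  0.41·log₂(0.41/0.01) = 2.19660
D(P‖Q) = 1.7585 bits.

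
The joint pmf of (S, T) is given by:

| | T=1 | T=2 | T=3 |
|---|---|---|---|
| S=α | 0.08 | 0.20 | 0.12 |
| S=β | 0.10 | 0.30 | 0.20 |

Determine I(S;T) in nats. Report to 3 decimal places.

0.001 nats

Marginals: p(S) = (0.4000, 0.6000), p(T) = (0.1800, 0.5000, 0.3200).
I(S;T) = Σ p(x,y)·ln[p(x,y)/(p(x)p(y))].
  (α,1): 0.08·ln(1.1111) = 0.0084
  (α,2): 0.20·ln(1.0000) = 0.0000
  (α,3): 0.12·ln(0.9375) = -0.0077
  (β,1): 0.10·ln(0.9259) = -0.0077
  (β,2): 0.30·ln(1.0000) = 0.0000
  (β,3): 0.20·ln(1.0417) = 0.0082
Sum = 0.001 nats.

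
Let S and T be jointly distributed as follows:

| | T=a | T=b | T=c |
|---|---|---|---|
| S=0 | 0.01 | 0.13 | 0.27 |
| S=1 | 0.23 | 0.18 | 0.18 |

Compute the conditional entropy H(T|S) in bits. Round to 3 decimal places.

1.361 bits

Chain rule: H(T|S) = H(S,T) − H(S).
Marginals: p(S) = (0.4100, 0.5900), p(T) = (0.2400, 0.3100, 0.4500).
H(S,T) = 2.3374 bits; H(S) = 0.9765 bits.
H(T|S) = 2.3374 − 0.9765 = 1.361 bits.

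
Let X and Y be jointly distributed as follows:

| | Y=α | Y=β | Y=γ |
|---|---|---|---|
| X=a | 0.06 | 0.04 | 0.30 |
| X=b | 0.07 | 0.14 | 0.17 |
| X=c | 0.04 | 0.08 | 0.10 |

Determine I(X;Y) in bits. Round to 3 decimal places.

0.082 bits

Marginals: p(X) = (0.4000, 0.3800, 0.2200), p(Y) = (0.1700, 0.2600, 0.5700).
I(X;Y) = H(X) + H(Y) − H(X,Y).
H(X) = 1.5398, H(Y) = 1.4021, H(X,Y) = 2.8601.
I(X;Y) = 1.5398 + 1.4021 − 2.8601 = 0.082 bits.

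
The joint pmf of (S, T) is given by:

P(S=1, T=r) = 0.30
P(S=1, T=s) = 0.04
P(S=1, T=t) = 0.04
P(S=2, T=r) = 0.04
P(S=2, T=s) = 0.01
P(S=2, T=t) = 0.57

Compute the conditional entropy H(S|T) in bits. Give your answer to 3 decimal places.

Chain rule: H(S|T) = H(S,T) − H(T).
Marginals: p(S) = (0.3800, 0.6200), p(T) = (0.3400, 0.0500, 0.6100).
H(S,T) = 1.6070 bits; H(T) = 1.1803 bits.
H(S|T) = 1.6070 − 1.1803 = 0.427 bits.

0.427 bits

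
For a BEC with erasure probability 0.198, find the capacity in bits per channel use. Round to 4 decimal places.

0.8020 bits

Binary erasure channel: capacity C = 1 − ε.
C = 1 − 0.198 = 0.8020 bits per channel use.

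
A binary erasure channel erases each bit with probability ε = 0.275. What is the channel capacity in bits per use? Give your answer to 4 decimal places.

Binary erasure channel: capacity C = 1 − ε.
C = 1 − 0.275 = 0.7250 bits per channel use.

0.7250 bits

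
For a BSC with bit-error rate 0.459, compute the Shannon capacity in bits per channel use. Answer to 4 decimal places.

Binary symmetric channel: C = 1 − h₂(ε) where h₂ is the binary entropy function.
h₂(0.459) = −0.459·log₂0.459 − 0.541·log₂0.541 = 0.9951.
C = 1 − 0.9951 = 0.0049 bits per channel use.

0.0049 bits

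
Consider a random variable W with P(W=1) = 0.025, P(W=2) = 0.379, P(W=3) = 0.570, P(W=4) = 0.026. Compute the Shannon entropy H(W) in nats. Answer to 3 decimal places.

0.875 nats

H(W) = −Σ p·ln p.
  −(0.025)·ln(0.025) = 0.0922
  −(0.379)·ln(0.379) = 0.3677
  −(0.570)·ln(0.570) = 0.3204
  −(0.026)·ln(0.026) = 0.0949
Sum: 0.0922 + 0.3677 + 0.3204 + 0.0949 = 0.875 nats.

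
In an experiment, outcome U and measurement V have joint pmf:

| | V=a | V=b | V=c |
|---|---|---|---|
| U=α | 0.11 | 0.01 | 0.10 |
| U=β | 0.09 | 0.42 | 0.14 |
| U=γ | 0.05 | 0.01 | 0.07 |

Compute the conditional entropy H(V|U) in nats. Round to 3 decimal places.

0.879 nats

Chain rule: H(V|U) = H(U,V) − H(U).
Marginals: p(U) = (0.2200, 0.6500, 0.1300), p(V) = (0.2500, 0.4400, 0.3100).
H(U,V) = 1.7574 nats; H(U) = 0.8783 nats.
H(V|U) = 1.7574 − 0.8783 = 0.879 nats.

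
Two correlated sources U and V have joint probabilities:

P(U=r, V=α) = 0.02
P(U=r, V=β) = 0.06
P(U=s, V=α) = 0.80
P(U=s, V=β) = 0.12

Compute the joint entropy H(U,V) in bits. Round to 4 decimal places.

H(U,V) = −Σ p(x,y)·log₂ p(x,y) over all 4 cells.
  cell (r,α): −0.02·log₂0.02 = 0.11288
  cell (r,β): −0.06·log₂0.06 = 0.24353
  cell (s,α): −0.80·log₂0.80 = 0.25754
  cell (s,β): −0.12·log₂0.12 = 0.36707
Sum = 0.9810 bits.

0.9810 bits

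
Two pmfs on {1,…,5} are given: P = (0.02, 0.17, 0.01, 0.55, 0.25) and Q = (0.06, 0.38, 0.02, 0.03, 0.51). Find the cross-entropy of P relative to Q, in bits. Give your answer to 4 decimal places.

3.4002 bits

H(P,Q) = −Σ p·log₂ q.
  −0.02·log₂(0.06) = 0.08118
  −0.17·log₂(0.38) = 0.23731
  −0.01·log₂(0.02) = 0.05644
  −0.55·log₂(0.03) = 2.78239
  −0.25·log₂(0.51) = 0.24286
H(P,Q) = 3.4002 bits.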